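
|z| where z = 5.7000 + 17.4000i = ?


|z| = sqrt(5.7^2 + 17.4^2) = sqrt(32.49 + 302.76) = sqrt(335.25) = 18.3098

|z| = 18.3098


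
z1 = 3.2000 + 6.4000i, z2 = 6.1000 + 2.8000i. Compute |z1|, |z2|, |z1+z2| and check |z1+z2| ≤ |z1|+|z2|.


|z1| = sqrt(3.2^2 + 6.4^2) = sqrt(51.2) = 7.1554
|z2| = sqrt(6.1^2 + 2.8^2) = sqrt(45.05) = 6.7119
z1+z2 = 9.3000 + 9.2000i
|z1+z2| = sqrt(171.13) = 13.0817
|z1|+|z2| = 7.1554 + 6.7119 = 13.8673

|z1+z2| = 13.0817 ≤ |z1|+|z2| = 13.8673 (verified)


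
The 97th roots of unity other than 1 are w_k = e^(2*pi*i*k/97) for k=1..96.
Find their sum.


With w = e^(2*pi*i/97), all 97 of the 97th roots of unity w^0 = 1, w, ..., w^(96) sum to 0: 1 + w + ... + w^(96) = (1 - w^97)/(1 - w) = 0 since w^97 = 1, w ≠ 1.
Removing the root 1: w + w^2 + ... + w^(96) = 0 - 1 = -1

Sum = -1


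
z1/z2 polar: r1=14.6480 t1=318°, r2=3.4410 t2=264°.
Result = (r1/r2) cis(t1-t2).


r = 14.6480 / 3.4410 = 4.2569
theta = 318° - 264° = 54° = 54° (mod 360)

4.2569 cis(54°)


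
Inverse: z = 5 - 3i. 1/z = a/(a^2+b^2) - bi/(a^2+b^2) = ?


|z|^2 = 25+9 = 34
1/z = (5 + 3i)/34

1/z = 0.1471 + 0.0882i


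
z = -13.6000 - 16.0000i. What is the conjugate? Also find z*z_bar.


z_bar = -13.6000 + 16.0000i
z*z_bar = (-13.6)^2 + (-16)^2 = 184.96 + 256 = 440.96

z_bar = -13.6000 + 16.0000i, z*z_bar = 440.96


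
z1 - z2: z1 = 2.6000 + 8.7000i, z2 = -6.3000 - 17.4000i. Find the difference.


Real: 2.6 + 6.3 = 8.9
Imag: 8.7 + 17.4 = 26.1

8.9000 + 26.1000i


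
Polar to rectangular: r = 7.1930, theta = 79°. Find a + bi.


a = 7.1930*cos(79°) = 7.1930*0.19081 = 1.3725
b = 7.1930*sin(79°) = 7.1930*0.981627 = 7.0608

1.3725 + 7.0608i


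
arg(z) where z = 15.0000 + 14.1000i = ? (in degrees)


Re = 15, Im = 14.1
arg = atan2(14.1, 15) = 43.2285 degrees

arg(z) = 43.2285 degrees


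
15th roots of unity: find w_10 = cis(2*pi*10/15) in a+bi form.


Angle = 360*10/15 = 240°
a = cos(240°) = -0.5000
b = sin(240°) = -0.8660

-0.5000 - 0.8660i


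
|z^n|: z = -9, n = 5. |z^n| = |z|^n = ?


|z| = sqrt(81+0) = sqrt(81) = 9
|z^5| = |z|^5 = 9^5 = 59049

|z^5| = 59049


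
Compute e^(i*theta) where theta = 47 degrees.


cos(47°) = 0.6820
sin(47°) = 0.7314

e^(i*47°) = 0.6820 + 0.7314i


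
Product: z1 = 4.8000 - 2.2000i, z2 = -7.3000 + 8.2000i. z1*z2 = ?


Real = 4.8*(-7.3) - (-2.2)*8.2 = -35.04 - (-18.04) = -17
Imag = 4.8*8.2 - (7.3)*(-2.2) = 39.36 + 16.06 = 55.42

-17.0000 + 55.4200i


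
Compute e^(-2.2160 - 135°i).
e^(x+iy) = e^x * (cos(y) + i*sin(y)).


e^-2.2160 = 0.1090
cos(-135°) = -0.7071
sin(-135°) = -0.7071
Real = 0.1090*(-0.7071) = -0.0771
Imag = 0.1090*(-0.7071) = -0.0771

-0.0771 - 0.0771i


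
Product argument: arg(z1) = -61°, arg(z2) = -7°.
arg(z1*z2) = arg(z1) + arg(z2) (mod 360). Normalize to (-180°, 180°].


arg(z1*z2) = -61° - 7° = -68°
Normalized to (-180°, 180°]: -68°

-68°


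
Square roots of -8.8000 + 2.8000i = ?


|z| = sqrt(77.44+7.84) = 9.2347
sqrt((|z|+a)/2) = sqrt((9.2347+(-8.8))/2) = sqrt(0.2174) = 0.4662
sqrt((|z|-a)/2) = sqrt((9.2347-(-8.8))/2) = sqrt(9.0174) = 3.0029

±(0.4662 + 3.0029i) i.e. 0.4662 + 3.0029i and -0.4662 - 3.0029i


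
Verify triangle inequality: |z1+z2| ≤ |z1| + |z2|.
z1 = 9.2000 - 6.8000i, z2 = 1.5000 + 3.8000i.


|z1| = sqrt(9.2^2 + (-6.8)^2) = sqrt(130.88) = 11.4403
|z2| = sqrt(1.5^2 + 3.8^2) = sqrt(16.69) = 4.0853
z1+z2 = 10.7000 - 3.0000i
|z1+z2| = sqrt(123.49) = 11.1126
|z1|+|z2| = 11.4403 + 4.0853 = 15.5256

|z1+z2| = 11.1126 ≤ |z1|+|z2| = 15.5256 (verified)


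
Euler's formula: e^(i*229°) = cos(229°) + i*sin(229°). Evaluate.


cos(229°) = -0.6561
sin(229°) = -0.7547

e^(i*229°) = -0.6561 - 0.7547i


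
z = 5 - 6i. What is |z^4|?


|z| = sqrt(25+36) = sqrt(61) = 7.8102
|z^4| = |z|^4 = (sqrt(61))^4 = 61^2 = 3721

|z^4| = 3721


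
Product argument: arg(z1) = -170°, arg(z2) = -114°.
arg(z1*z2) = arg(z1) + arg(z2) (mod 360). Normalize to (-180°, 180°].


arg(z1*z2) = -170° - 114° = -284°
Normalized to (-180°, 180°]: 76°

76°


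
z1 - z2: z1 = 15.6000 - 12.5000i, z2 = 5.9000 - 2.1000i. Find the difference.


Real: 15.6 - 5.9 = 9.7
Imag: -12.5 + 2.1 = -10.4

9.7000 - 10.4000i


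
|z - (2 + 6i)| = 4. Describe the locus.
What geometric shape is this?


|z - z0| = r is a circle with center z0 and radius r.
Center = (2, 6), radius = 4

Circle with center (2, 6) and radius 4


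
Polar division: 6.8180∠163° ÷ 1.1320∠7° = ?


r = 6.8180 / 1.1320 = 6.0230
theta = 163° - 7° = 156° = 156° (mod 360)

6.0230 cis(156°)


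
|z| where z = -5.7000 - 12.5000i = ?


|z| = sqrt((-5.7)^2 + (-12.5)^2) = sqrt(32.49 + 156.25) = sqrt(188.74) = 13.7383

|z| = 13.7383


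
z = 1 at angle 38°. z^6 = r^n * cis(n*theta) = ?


r^6 = 1^6 = 1
n*theta = 6*38° = 228° = 228° (mod 360)
a = 1*cos(228°) = -0.6691
b = 1*sin(228°) = -0.7431

1 cis(228°) = -0.6691 - 0.7431i


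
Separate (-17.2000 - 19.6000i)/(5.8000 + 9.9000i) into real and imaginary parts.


Multiply by conjugate: (-17.2000 - 19.6000i)(5.8000 - 9.9000i) / (5.8^2 + 9.9^2)
Numerator real = -17.2*5.8 - (19.6)*9.9 = -293.8
Numerator imag = -19.6*5.8 - (-17.2)*9.9 = 56.6
Denominator = 131.65
Re(z) = -293.8/131.65 = -2.2317
Im(z) = 56.6/131.65 = 0.4299

Re(z) = -2.2317, Im(z) = 0.4299


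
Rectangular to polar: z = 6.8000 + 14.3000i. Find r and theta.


r = sqrt(46.24+204.49) = sqrt(250.73) = 15.8345
theta = atan2(14.3, 6.8) = 64.5678 degrees

r = 15.8345, theta = 64.5678 degrees


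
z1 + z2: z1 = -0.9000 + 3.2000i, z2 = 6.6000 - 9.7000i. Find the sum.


Real: -0.9 + 6.6 = 5.7
Imag: 3.2 - 9.7 = -6.5

5.7000 - 6.5000i


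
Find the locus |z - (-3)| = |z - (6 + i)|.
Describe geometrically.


Equal distances means the locus is the perpendicular bisector of z1 and z2.
Midpoint = ((-3+6)/2, (0+1)/2) = (1.5000, 0.5000)

Perpendicular bisector through (1.5000, 0.5000)


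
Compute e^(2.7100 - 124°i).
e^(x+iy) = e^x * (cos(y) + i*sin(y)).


e^2.7100 = 15.02928
cos(-124°) = -0.559193
sin(-124°) = -0.829038
Real = 15.02928*(-0.559193) = -8.4043
Imag = 15.02928*(-0.829038) = -12.4598

-8.4043 - 12.4598i


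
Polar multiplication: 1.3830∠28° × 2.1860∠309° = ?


r = 1.3830 * 2.1860 = 3.0232
theta = 28° + 309° = 337° = 337° (mod 360)

3.0232 cis(337°)


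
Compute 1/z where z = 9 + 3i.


|z|^2 = 81+9 = 90
1/z = (9 - 3i)/90

1/z = 0.1000 - 0.0333i


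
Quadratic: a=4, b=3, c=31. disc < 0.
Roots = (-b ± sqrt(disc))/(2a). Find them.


disc = 3^2 - 4*4*31 = 9 - 496 = -487
sqrt(|disc|) = sqrt(487) = 22.0681
Real part = -3/(2*4) = -0.3750
Imag part = 22.0681/(2*4) = 2.7585

-0.3750 ± 2.7585i


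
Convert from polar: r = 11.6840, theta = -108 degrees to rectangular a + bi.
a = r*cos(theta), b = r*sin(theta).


a = 11.6840*cos(-108°) = 11.6840*(-0.30902) = -3.6106
b = 11.6840*sin(-108°) = 11.6840*(-0.951057) = -11.1121

-3.6106 - 11.1121i


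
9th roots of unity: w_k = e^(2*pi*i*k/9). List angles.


The 9th roots of unity are cis(360k/9°) for k=0..8
Angle step = 360/9 = 40°
Primitive root: cis(40°)
Primitive root = 0.7660 + 0.6428i

9 roots at angles: 0°, 40°, 80°, 120°, 160°, 200°, 240°, 280°, 320°


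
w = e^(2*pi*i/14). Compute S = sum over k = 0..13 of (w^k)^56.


The roots are w_k = w^k with w = e^(2*pi*i/14), and (w^k)^56 = (w^56)^k.
So S = 1 + u + u^2 + ... + u^(13) with u = w^56.
56 = 4*14 + 0, so 56 is a multiple of 14 and u = (w^14)^4 = 1.
Every one of the 14 terms equals 1: S = 14

S = 14


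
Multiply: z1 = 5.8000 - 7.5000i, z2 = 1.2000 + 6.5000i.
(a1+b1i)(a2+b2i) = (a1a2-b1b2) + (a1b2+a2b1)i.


Real = 5.8*1.2 - (-7.5)*6.5 = 6.96 - (-48.75) = 55.71
Imag = 5.8*6.5 + 1.2*(-7.5) = 37.7 - (9) = 28.7

55.7100 + 28.7000i


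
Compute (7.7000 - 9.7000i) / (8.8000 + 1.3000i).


Conjugate of z2 = 8.8000 - 1.3000i
Numerator: (7.7000 - 9.7000i)(8.8000 - 1.3000i) = 55.1500 - 95.3700i
Denominator: 8.8^2 + 1.3^2 = 79.13
Result = (55.1500 - 95.3700i)/79.13

0.6970 - 1.2052i


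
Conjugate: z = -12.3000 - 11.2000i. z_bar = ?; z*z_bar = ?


z_bar = -12.3000 + 11.2000i
z*z_bar = (-12.3)^2 + (-11.2)^2 = 151.29 + 125.44 = 276.73

z_bar = -12.3000 + 11.2000i, z*z_bar = 276.73


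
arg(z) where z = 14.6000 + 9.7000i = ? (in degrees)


Re = 14.6, Im = 9.7
arg = atan2(9.7, 14.6) = 33.5994 degrees

arg(z) = 33.5994 degrees


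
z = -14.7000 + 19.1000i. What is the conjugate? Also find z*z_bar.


z_bar = -14.7000 - 19.1000i
z*z_bar = (-14.7)^2 + 19.1^2 = 216.09 + 364.81 = 580.9

z_bar = -14.7000 - 19.1000i, z*z_bar = 580.9


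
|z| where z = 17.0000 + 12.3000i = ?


|z| = sqrt(17^2 + 12.3^2) = sqrt(289 + 151.29) = sqrt(440.29) = 20.9831

|z| = 20.9831


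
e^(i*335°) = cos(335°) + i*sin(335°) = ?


cos(335°) = 0.9063
sin(335°) = -0.4226

e^(i*335°) = 0.9063 - 0.4226i


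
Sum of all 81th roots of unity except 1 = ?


With w = e^(2*pi*i/81), all 81 of the 81th roots of unity w^0 = 1, w, ..., w^(80) sum to 0: 1 + w + ... + w^(80) = (1 - w^81)/(1 - w) = 0 since w^81 = 1, w ≠ 1.
Removing the root 1: w + w^2 + ... + w^(80) = 0 - 1 = -1

Sum = -1


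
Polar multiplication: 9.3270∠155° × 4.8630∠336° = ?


r = 9.3270 * 4.8630 = 45.3572
theta = 155° + 336° = 491° = 131° (mod 360)

45.3572 cis(131°)


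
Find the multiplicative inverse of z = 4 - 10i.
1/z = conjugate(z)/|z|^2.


|z|^2 = 16+100 = 116
1/z = (4 + 10i)/116

1/z = 0.0345 + 0.0862i


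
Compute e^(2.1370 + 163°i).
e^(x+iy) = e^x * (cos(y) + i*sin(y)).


e^2.1370 = 8.4740
cos(163°) = -0.9563
sin(163°) = 0.292372
Real = 8.4740*(-0.9563) = -8.1037
Imag = 8.4740*0.292372 = 2.4776

-8.1037 + 2.4776i


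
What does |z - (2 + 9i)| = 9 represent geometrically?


|z - z0| = r is a circle with center z0 and radius r.
Center = (2, 9), radius = 9

Circle with center (2, 9) and radius 9


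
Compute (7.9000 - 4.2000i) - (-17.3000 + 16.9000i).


Real: 7.9 + 17.3 = 25.2
Imag: -4.2 - 16.9 = -21.1

25.2000 - 21.1000i


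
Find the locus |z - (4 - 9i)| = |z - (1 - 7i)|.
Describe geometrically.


Equal distances means the locus is the perpendicular bisector of z1 and z2.
Midpoint = ((4+1)/2, (-9+(-7))/2) = (2.5000, -8.0000)

Perpendicular bisector through (2.5000, -8.0000)


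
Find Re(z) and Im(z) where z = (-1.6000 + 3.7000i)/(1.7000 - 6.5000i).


Multiply by conjugate: (-1.6000 + 3.7000i)(1.7000 + 6.5000i) / (1.7^2 + (-6.5)^2)
Numerator real = -1.6*1.7 + 3.7*(-6.5) = -26.77
Numerator imag = 3.7*1.7 - (-1.6)*(-6.5) = -4.11
Denominator = 45.14
Re(z) = -26.77/45.14 = -0.5930
Im(z) = -4.11/45.14 = -0.0911

Re(z) = -0.5930, Im(z) = -0.0911


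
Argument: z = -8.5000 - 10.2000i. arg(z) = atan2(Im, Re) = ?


Re = -8.5, Im = -10.2
arg = atan2(-10.2, -8.5) = -129.8056 degrees

arg(z) = -129.8056 degrees


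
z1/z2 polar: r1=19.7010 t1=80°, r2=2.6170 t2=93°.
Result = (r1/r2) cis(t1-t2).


r = 19.7010 / 2.6170 = 7.5281
theta = 80° - 93° = -13° = 347° (mod 360)

7.5281 cis(347°)


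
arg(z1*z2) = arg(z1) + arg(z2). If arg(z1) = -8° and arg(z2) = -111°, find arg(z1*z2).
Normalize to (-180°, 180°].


arg(z1*z2) = -8° - 111° = -119°
Normalized to (-180°, 180°]: -119°

-119°


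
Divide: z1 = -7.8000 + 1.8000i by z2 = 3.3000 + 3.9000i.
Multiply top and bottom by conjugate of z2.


Conjugate of z2 = 3.3000 - 3.9000i
Numerator: (-7.8000 + 1.8000i)(3.3000 - 3.9000i) = -18.7200 + 36.3600i
Denominator: 3.3^2 + 3.9^2 = 26.1
Result = (-18.7200 + 36.3600i)/26.1

-0.7172 + 1.3931i


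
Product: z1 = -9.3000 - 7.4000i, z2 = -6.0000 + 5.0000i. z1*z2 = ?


Real = -9.3*(-6) - (-7.4)*5 = 55.8 - (-37) = 92.8
Imag = -9.3*5 - (6)*(-7.4) = -46.5 + 44.4 = -2.1

92.8000 - 2.1000i


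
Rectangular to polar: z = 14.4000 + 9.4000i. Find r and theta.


r = sqrt(207.36+88.36) = sqrt(295.72) = 17.1965
theta = atan2(9.4, 14.4) = 33.1356 degrees

r = 17.1965, theta = 33.1356 degrees


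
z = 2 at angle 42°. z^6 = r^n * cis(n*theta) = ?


r^6 = 2^6 = 64
n*theta = 6*42° = 252° = 252° (mod 360)
a = 64*cos(252°) = -19.7771
b = 64*sin(252°) = -60.8676

64 cis(252°) = -19.7771 - 60.8676i


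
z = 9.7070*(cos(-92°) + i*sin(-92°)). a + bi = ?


a = 9.7070*cos(-92°) = 9.7070*(-0.0349) = -0.3388
b = 9.7070*sin(-92°) = 9.7070*(-0.99939) = -9.7011

-0.3388 - 9.7011i


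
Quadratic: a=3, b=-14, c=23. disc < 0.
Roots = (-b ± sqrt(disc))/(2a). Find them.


disc = (-14)^2 - 4*3*23 = 196 - 276 = -80
sqrt(|disc|) = sqrt(80) = 8.9443
Real part = 14/(2*3) = 2.3333
Imag part = 8.9443/(2*3) = 1.4907

2.3333 ± 1.4907i


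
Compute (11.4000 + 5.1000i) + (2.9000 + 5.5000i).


Real: 11.4 + 2.9 = 14.3
Imag: 5.1 + 5.5 = 10.6

14.3000 + 10.6000i


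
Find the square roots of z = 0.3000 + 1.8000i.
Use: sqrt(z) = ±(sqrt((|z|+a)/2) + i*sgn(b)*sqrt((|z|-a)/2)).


|z| = sqrt(0.09+3.24) = 1.8248
sqrt((|z|+a)/2) = sqrt((1.8248+0.3)/2) = sqrt(1.0624) = 1.0307
sqrt((|z|-a)/2) = sqrt((1.8248-0.3)/2) = sqrt(0.7624) = 0.8732

±(1.0307 + 0.8732i) i.e. 1.0307 + 0.8732i and -1.0307 - 0.8732i


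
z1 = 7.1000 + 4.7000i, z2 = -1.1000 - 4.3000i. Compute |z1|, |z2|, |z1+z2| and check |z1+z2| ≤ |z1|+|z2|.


|z1| = sqrt(7.1^2 + 4.7^2) = sqrt(72.5) = 8.5147
|z2| = sqrt((-1.1)^2 + (-4.3)^2) = sqrt(19.7) = 4.4385
z1+z2 = 6.0000 + 0.4000i
|z1+z2| = sqrt(36.16) = 6.0133
|z1|+|z2| = 8.5147 + 4.4385 = 12.9532

|z1+z2| = 6.0133 ≤ |z1|+|z2| = 12.9532 (verified)


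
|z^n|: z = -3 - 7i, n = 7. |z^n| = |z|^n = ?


|z| = sqrt(9+49) = sqrt(58) = 7.6158
|z^7| = |z|^7 = (sqrt(58))^7 = 58^3 * sqrt(58) = 195112*sqrt(58)

|z^7| = 195112*sqrt(58) ≈ 1485928.7222


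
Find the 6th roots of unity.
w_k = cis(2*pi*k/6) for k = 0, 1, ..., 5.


The 6th roots of unity are cis(360k/6°) for k=0..5
Angle step = 360/6 = 60°
Primitive root: cis(60°)
Primitive root = 0.5000 + 0.8660i

6 roots at angles: 0°, 60°, 120°, 180°, 240°, 300°


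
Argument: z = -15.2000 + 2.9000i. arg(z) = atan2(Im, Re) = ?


Re = -15.2, Im = 2.9
arg = atan2(2.9, -15.2) = 169.1984 degrees

arg(z) = 169.1984 degrees


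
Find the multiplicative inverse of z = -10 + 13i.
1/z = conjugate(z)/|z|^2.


|z|^2 = 100+169 = 269
1/z = (-10 - 13i)/269

1/z = -0.0372 - 0.0483i


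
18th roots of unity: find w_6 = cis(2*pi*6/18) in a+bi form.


Angle = 360*6/18 = 120°
a = cos(120°) = -0.5000
b = sin(120°) = 0.8660

-0.5000 + 0.8660i


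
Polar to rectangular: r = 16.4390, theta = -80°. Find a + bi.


a = 16.4390*cos(-80°) = 16.4390*0.17365 = 2.8546
b = 16.4390*sin(-80°) = 16.4390*(-0.98481) = -16.1893

2.8546 - 16.1893i


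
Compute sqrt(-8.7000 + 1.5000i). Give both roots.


|z| = sqrt(75.69+2.25) = 8.8284
sqrt((|z|+a)/2) = sqrt((8.8284+(-8.7))/2) = sqrt(0.0642) = 0.2533
sqrt((|z|-a)/2) = sqrt((8.8284-(-8.7))/2) = sqrt(8.7642) = 2.9604

±(0.2533 + 2.9604i) i.e. 0.2533 + 2.9604i and -0.2533 - 2.9604i


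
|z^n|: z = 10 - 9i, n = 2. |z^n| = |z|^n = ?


|z| = sqrt(100+81) = sqrt(181) = 13.4536
|z^2| = |z|^2 = (sqrt(181))^2 = 181

|z^2| = 181


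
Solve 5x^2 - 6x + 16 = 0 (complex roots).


disc = (-6)^2 - 4*5*16 = 36 - 320 = -284
sqrt(|disc|) = sqrt(284) = 16.8523
Real part = 6/(2*5) = 0.6000
Imag part = 16.8523/(2*5) = 1.6852

0.6000 ± 1.6852i


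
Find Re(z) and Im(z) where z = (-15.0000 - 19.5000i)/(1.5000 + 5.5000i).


Multiply by conjugate: (-15.0000 - 19.5000i)(1.5000 - 5.5000i) / (1.5^2 + 5.5^2)
Numerator real = -15*1.5 - (19.5)*5.5 = -129.75
Numerator imag = -19.5*1.5 - (-15)*5.5 = 53.25
Denominator = 32.5
Re(z) = -129.75/32.5 = -3.9923
Im(z) = 53.25/32.5 = 1.6385

Re(z) = -3.9923, Im(z) = 1.6385


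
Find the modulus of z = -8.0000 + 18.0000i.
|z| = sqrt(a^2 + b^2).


|z| = sqrt((-8)^2 + 18^2) = sqrt(64 + 324) = sqrt(388) = 19.6977

|z| = 19.6977


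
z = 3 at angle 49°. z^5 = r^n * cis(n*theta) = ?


r^5 = 3^5 = 243
n*theta = 5*49° = 245° = 245° (mod 360)
a = 243*cos(245°) = -102.6962
b = 243*sin(245°) = -220.2328

243 cis(245°) = -102.6962 - 220.2328i


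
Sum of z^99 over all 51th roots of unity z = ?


The roots are w_k = w^k with w = e^(2*pi*i/51), and (w^k)^99 = (w^99)^k.
So S = 1 + u + u^2 + ... + u^(50) with u = w^99.
99 = 1*51 + 48, so 99 is not a multiple of 51: u = (w^51)^1 * w^48 = w^48 ≠ 1 (w is a primitive 51th root), while u^51 = (w^51)^99 = 1.
Geometric series: S = (1 - u^51)/(1 - u) = (1 - 1)/(1 - u) = 0

S = 0


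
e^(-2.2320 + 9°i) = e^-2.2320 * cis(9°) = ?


e^-2.2320 = 0.1073
cos(9°) = 0.9877
sin(9°) = 0.1564
Real = 0.1073*0.9877 = 0.1060
Imag = 0.1073*0.1564 = 0.0168

0.1060 + 0.0168i


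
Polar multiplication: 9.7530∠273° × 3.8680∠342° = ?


r = 9.7530 * 3.8680 = 37.7246
theta = 273° + 342° = 615° = 255° (mod 360)

37.7246 cis(255°)


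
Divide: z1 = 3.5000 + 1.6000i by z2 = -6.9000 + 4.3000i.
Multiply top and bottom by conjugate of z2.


Conjugate of z2 = -6.9000 - 4.3000i
Numerator: (3.5000 + 1.6000i)(-6.9000 - 4.3000i) = -17.2700 - 26.0900i
Denominator: (-6.9)^2 + 4.3^2 = 66.1
Result = (-17.2700 - 26.0900i)/66.1

-0.2613 - 0.3947i


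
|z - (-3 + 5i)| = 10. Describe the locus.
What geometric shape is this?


|z - z0| = r is a circle with center z0 and radius r.
Center = (-3, 5), radius = 10

Circle with center (-3, 5) and radius 10


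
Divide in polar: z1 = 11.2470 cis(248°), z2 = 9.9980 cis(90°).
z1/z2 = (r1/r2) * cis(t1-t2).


r = 11.2470 / 9.9980 = 1.1249
theta = 248° - 90° = 158° = 158° (mod 360)

1.1249 cis(158°)


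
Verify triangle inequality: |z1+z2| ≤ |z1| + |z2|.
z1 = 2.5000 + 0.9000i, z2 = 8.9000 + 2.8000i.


|z1| = sqrt(2.5^2 + 0.9^2) = sqrt(7.06) = 2.6571
|z2| = sqrt(8.9^2 + 2.8^2) = sqrt(87.05) = 9.3301
z1+z2 = 11.4000 + 3.7000i
|z1+z2| = sqrt(143.65) = 11.9854
|z1|+|z2| = 2.6571 + 9.3301 = 11.9872

|z1+z2| = 11.9854 ≤ |z1|+|z2| = 11.9872 (verified)


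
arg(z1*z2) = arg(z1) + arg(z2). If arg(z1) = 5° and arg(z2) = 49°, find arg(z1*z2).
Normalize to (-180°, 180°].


arg(z1*z2) = 5° + 49° = 54°
Normalized to (-180°, 180°]: 54°

54°


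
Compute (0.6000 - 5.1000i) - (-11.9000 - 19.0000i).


Real: 0.6 + 11.9 = 12.5
Imag: -5.1 + 19 = 13.9

12.5000 + 13.9000i


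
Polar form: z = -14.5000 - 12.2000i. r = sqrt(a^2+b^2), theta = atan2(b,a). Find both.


r = sqrt(210.25+148.84) = sqrt(359.09) = 18.9497
theta = atan2(-12.2, -14.5) = -139.9234 degrees

r = 18.9497, theta = -139.9234 degrees


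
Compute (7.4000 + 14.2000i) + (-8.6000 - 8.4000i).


Real: 7.4 - 8.6 = -1.2
Imag: 14.2 - 8.4 = 5.8

-1.2000 + 5.8000i


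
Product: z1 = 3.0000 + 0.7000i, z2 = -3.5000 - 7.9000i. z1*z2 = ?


Real = 3*(-3.5) - 0.7*(-7.9) = -10.5 - (-5.53) = -4.97
Imag = 3*(-7.9) - (3.5)*0.7 = -23.7 - (2.45) = -26.15

-4.9700 - 26.1500i


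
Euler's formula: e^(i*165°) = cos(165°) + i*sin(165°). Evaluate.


cos(165°) = -0.9659
sin(165°) = 0.2588

e^(i*165°) = -0.9659 + 0.2588i


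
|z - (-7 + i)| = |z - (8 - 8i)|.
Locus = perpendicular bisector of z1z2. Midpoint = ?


Equal distances means the locus is the perpendicular bisector of z1 and z2.
Midpoint = ((-7+8)/2, (1+(-8))/2) = (0.5000, -3.5000)

Perpendicular bisector through (0.5000, -3.5000)


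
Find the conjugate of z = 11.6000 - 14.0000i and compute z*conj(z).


z_bar = 11.6000 + 14.0000i
z*z_bar = 11.6^2 + (-14)^2 = 134.56 + 196 = 330.56

z_bar = 11.6000 + 14.0000i, z*z_bar = 330.56


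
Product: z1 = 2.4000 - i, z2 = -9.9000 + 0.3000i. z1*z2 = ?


Real = 2.4*(-9.9) - (-1)*0.3 = -23.76 - (-0.3) = -23.46
Imag = 2.4*0.3 - (9.9)*(-1) = 0.72 + 9.9 = 10.62

-23.4600 + 10.6200i


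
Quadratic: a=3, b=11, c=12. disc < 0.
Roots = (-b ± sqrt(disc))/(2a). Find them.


disc = 11^2 - 4*3*12 = 121 - 144 = -23
sqrt(|disc|) = sqrt(23) = 4.7958
Real part = -11/(2*3) = -1.8333
Imag part = 4.7958/(2*3) = 0.7993

-1.8333 ± 0.7993i


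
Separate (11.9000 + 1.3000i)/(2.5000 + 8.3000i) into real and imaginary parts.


Multiply by conjugate: (11.9000 + 1.3000i)(2.5000 - 8.3000i) / (2.5^2 + 8.3^2)
Numerator real = 11.9*2.5 + 1.3*8.3 = 40.54
Numerator imag = 1.3*2.5 - 11.9*8.3 = -95.52
Denominator = 75.14
Re(z) = 40.54/75.14 = 0.5395
Im(z) = -95.52/75.14 = -1.2712

Re(z) = 0.5395, Im(z) = -1.2712


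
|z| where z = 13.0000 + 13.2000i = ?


|z| = sqrt(13^2 + 13.2^2) = sqrt(169 + 174.24) = sqrt(343.24) = 18.5267

|z| = 18.5267


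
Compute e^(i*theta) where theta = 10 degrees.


cos(10°) = 0.9848
sin(10°) = 0.1736

e^(i*10°) = 0.9848 + 0.1736i


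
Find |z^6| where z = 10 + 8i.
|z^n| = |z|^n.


|z| = sqrt(100+64) = sqrt(164) = 12.8062
|z^6| = |z|^6 = (sqrt(164))^6 = 164^3 = 4410944

|z^6| = 4410944


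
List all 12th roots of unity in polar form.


The 12th roots of unity are cis(360k/12°) for k=0..11
Angle step = 360/12 = 30°
Primitive root: cis(30°)
Primitive root = 0.8660 + 0.5000i

12 roots at angles: 0°, 30°, 60°, 90°, 120°, 150°, 180°, 210°, 240°, 270°, 300°, 330°


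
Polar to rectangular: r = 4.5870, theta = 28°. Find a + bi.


a = 4.5870*cos(28°) = 4.5870*0.88295 = 4.0501
b = 4.5870*sin(28°) = 4.5870*0.46947 = 2.1535

4.0501 + 2.1535i


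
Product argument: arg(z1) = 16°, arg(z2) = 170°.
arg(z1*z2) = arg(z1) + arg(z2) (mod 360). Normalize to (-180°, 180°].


arg(z1*z2) = 16° + 170° = 186°
Normalized to (-180°, 180°]: -174°

-174°


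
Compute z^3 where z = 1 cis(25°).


r^3 = 1^3 = 1
n*theta = 3*25° = 75° = 75° (mod 360)
a = 1*cos(75°) = 0.2588
b = 1*sin(75°) = 0.9659

1 cis(75°) = 0.2588 + 0.9659i


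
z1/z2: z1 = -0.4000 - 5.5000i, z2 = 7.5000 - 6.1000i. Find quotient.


Conjugate of z2 = 7.5000 + 6.1000i
Numerator: (-0.4000 - 5.5000i)(7.5000 + 6.1000i) = 30.5500 - 43.6900i
Denominator: 7.5^2 + (-6.1)^2 = 93.46
Result = (30.5500 - 43.6900i)/93.46

0.3269 - 0.4675i


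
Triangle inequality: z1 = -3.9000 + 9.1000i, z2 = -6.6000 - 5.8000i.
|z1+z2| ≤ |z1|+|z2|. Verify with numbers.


|z1| = sqrt((-3.9)^2 + 9.1^2) = sqrt(98.02) = 9.9005
|z2| = sqrt((-6.6)^2 + (-5.8)^2) = sqrt(77.2) = 8.7864
z1+z2 = -10.5000 + 3.3000i
|z1+z2| = sqrt(121.14) = 11.0064
|z1|+|z2| = 9.9005 + 8.7864 = 18.6869

|z1+z2| = 11.0064 ≤ |z1|+|z2| = 18.6869 (verified)


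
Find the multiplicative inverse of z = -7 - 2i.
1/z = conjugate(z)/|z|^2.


|z|^2 = 49+4 = 53
1/z = (-7 + 2i)/53

1/z = -0.1321 + 0.0377i


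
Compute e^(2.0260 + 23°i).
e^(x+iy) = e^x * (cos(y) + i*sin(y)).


e^2.0260 = 7.5837
cos(23°) = 0.9205
sin(23°) = 0.39073
Real = 7.5837*0.9205 = 6.9808
Imag = 7.5837*0.39073 = 2.9632

6.9808 + 2.9632i


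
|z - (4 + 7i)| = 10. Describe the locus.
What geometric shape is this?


|z - z0| = r is a circle with center z0 and radius r.
Center = (4, 7), radius = 10

Circle with center (4, 7) and radius 10


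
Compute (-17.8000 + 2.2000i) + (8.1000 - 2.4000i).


Real: -17.8 + 8.1 = -9.7
Imag: 2.2 - 2.4 = -0.2

-9.7000 - 0.2000i


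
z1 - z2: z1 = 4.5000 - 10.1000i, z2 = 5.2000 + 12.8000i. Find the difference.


Real: 4.5 - 5.2 = -0.7
Imag: -10.1 - 12.8 = -22.9

-0.7000 - 22.9000i


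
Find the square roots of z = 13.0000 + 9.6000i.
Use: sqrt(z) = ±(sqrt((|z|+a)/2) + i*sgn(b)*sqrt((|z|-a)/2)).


|z| = sqrt(169+92.16) = 16.1604
sqrt((|z|+a)/2) = sqrt((16.1604+13)/2) = sqrt(14.5802) = 3.8184
sqrt((|z|-a)/2) = sqrt((16.1604-13)/2) = sqrt(1.5802) = 1.2571

±(3.8184 + 1.2571i) i.e. 3.8184 + 1.2571i and -3.8184 - 1.2571i


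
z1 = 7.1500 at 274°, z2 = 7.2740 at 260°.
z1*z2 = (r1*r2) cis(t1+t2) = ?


r = 7.1500 * 7.2740 = 52.0091
theta = 274° + 260° = 534° = 174° (mod 360)

52.0091 cis(174°)


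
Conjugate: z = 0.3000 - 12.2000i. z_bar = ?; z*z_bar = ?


z_bar = 0.3000 + 12.2000i
z*z_bar = 0.3^2 + (-12.2)^2 = 0.09 + 148.84 = 148.93

z_bar = 0.3000 + 12.2000i, z*z_bar = 148.93


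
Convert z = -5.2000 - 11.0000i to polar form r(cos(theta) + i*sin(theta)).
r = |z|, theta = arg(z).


r = sqrt(27.04+121) = sqrt(148.04) = 12.1672
theta = atan2(-11, -5.2) = -115.3014 degrees

r = 12.1672, theta = -115.3014 degrees


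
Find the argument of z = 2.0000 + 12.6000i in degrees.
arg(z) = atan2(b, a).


Re = 2, Im = 12.6
arg = atan2(12.6, 2) = 80.9807 degrees

arg(z) = 80.9807 degrees


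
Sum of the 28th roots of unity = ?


The sum of all 28th roots of unity is 0.
Geometric series: (1 - w^28)/(1 - w) = (1-1)/(1-w) = 0 since w^28 = 1, w ≠ 1.
Alternatively: coefficient of z^27 in z^28 - 1 is 0.

0


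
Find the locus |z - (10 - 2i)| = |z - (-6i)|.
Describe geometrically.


Equal distances means the locus is the perpendicular bisector of z1 and z2.
Midpoint = ((10+0)/2, (-2+(-6))/2) = (5.0000, -4.0000)

Perpendicular bisector through (5.0000, -4.0000)


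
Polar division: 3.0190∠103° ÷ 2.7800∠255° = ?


r = 3.0190 / 2.7800 = 1.0860
theta = 103° - 255° = -152° = 208° (mod 360)

1.0860 cis(208°)


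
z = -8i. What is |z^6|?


|z| = sqrt(0+64) = sqrt(64) = 8
|z^6| = |z|^6 = 8^6 = 262144

|z^6| = 262144


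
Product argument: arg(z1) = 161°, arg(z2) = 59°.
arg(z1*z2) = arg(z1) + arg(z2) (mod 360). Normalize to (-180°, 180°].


arg(z1*z2) = 161° + 59° = 220°
Normalized to (-180°, 180°]: -140°

-140°


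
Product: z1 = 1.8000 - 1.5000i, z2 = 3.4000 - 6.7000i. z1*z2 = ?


Real = 1.8*3.4 - (-1.5)*(-6.7) = 6.12 - 10.05 = -3.93
Imag = 1.8*(-6.7) + 3.4*(-1.5) = -12.06 - (5.1) = -17.16

-3.9300 - 17.1600i


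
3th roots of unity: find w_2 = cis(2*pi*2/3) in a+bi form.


Angle = 360*2/3 = 240°
a = cos(240°) = -0.5000
b = sin(240°) = -0.8660

-0.5000 - 0.8660i


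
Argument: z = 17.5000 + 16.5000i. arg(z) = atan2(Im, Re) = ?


Re = 17.5, Im = 16.5
arg = atan2(16.5, 17.5) = 43.3153 degrees

arg(z) = 43.3153 degrees


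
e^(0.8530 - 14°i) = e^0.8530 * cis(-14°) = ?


e^0.8530 = 2.3467
cos(-14°) = 0.9703
sin(-14°) = -0.2419
Real = 2.3467*0.9703 = 2.2770
Imag = 2.3467*(-0.2419) = -0.5677

2.2770 - 0.5677i


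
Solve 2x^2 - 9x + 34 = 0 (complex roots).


disc = (-9)^2 - 4*2*34 = 81 - 272 = -191
sqrt(|disc|) = sqrt(191) = 13.8203
Real part = 9/(2*2) = 2.2500
Imag part = 13.8203/(2*2) = 3.4551

2.2500 ± 3.4551i


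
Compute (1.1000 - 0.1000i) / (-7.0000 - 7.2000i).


Conjugate of z2 = -7.0000 + 7.2000i
Numerator: (1.1000 - 0.1000i)(-7.0000 + 7.2000i) = -6.9800 + 8.6200i
Denominator: (-7)^2 + (-7.2)^2 = 100.84
Result = (-6.9800 + 8.6200i)/100.84

-0.0692 + 0.0855i


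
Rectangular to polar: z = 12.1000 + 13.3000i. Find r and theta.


r = sqrt(146.41+176.89) = sqrt(323.3) = 17.9805
theta = atan2(13.3, 12.1) = 47.7049 degrees

r = 17.9805, theta = 47.7049 degrees


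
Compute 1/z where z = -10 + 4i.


|z|^2 = 100+16 = 116
1/z = (-10 - 4i)/116

1/z = -0.0862 - 0.0345i


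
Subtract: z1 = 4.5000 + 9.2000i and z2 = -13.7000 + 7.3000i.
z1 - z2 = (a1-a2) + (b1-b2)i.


Real: 4.5 + 13.7 = 18.2
Imag: 9.2 - 7.3 = 1.9

18.2000 + 1.9000i


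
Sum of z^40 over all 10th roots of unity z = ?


The roots are w_k = w^k with w = e^(2*pi*i/10), and (w^k)^40 = (w^40)^k.
So S = 1 + u + u^2 + ... + u^(9) with u = w^40.
40 = 4*10 + 0, so 40 is a multiple of 10 and u = (w^10)^4 = 1.
Every one of the 10 terms equals 1: S = 10

S = 10


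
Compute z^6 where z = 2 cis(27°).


r^6 = 2^6 = 64
n*theta = 6*27° = 162° = 162° (mod 360)
a = 64*cos(162°) = -60.8676
b = 64*sin(162°) = 19.7771

64 cis(162°) = -60.8676 + 19.7771i


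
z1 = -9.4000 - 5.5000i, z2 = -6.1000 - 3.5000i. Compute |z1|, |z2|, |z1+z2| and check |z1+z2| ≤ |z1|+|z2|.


|z1| = sqrt((-9.4)^2 + (-5.5)^2) = sqrt(118.61) = 10.8908
|z2| = sqrt((-6.1)^2 + (-3.5)^2) = sqrt(49.46) = 7.0328
z1+z2 = -15.5000 - 9.0000i
|z1+z2| = sqrt(321.25) = 17.9234
|z1|+|z2| = 10.8908 + 7.0328 = 17.9236

|z1+z2| = 17.9234 ≤ |z1|+|z2| = 17.9236 (verified)


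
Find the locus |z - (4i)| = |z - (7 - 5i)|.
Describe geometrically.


Equal distances means the locus is the perpendicular bisector of z1 and z2.
Midpoint = ((0+7)/2, (4+(-5))/2) = (3.5000, -0.5000)

Perpendicular bisector through (3.5000, -0.5000)


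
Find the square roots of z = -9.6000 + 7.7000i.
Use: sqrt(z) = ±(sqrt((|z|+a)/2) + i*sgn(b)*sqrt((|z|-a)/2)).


|z| = sqrt(92.16+59.29) = 12.3065
sqrt((|z|+a)/2) = sqrt((12.3065+(-9.6))/2) = sqrt(1.3533) = 1.1633
sqrt((|z|-a)/2) = sqrt((12.3065-(-9.6))/2) = sqrt(10.9533) = 3.3096

±(1.1633 + 3.3096i) i.e. 1.1633 + 3.3096i and -1.1633 - 3.3096i


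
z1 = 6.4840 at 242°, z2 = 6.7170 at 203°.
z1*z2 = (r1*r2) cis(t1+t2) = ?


r = 6.4840 * 6.7170 = 43.5530
theta = 242° + 203° = 445° = 85° (mod 360)

43.5530 cis(85°)


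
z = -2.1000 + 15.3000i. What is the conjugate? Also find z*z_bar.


z_bar = -2.1000 - 15.3000i
z*z_bar = (-2.1)^2 + 15.3^2 = 4.41 + 234.09 = 238.5

z_bar = -2.1000 - 15.3000i, z*z_bar = 238.5


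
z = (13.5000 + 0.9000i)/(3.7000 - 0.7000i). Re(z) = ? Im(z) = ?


Multiply by conjugate: (13.5000 + 0.9000i)(3.7000 + 0.7000i) / (3.7^2 + (-0.7)^2)
Numerator real = 13.5*3.7 + 0.9*(-0.7) = 49.32
Numerator imag = 0.9*3.7 - 13.5*(-0.7) = 12.78
Denominator = 14.18
Re(z) = 49.32/14.18 = 3.4781
Im(z) = 12.78/14.18 = 0.9013

Re(z) = 3.4781, Im(z) = 0.9013


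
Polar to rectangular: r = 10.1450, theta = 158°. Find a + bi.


a = 10.1450*cos(158°) = 10.1450*(-0.927184) = -9.4063
b = 10.1450*sin(158°) = 10.1450*0.37461 = 3.8004

-9.4063 + 3.8004i


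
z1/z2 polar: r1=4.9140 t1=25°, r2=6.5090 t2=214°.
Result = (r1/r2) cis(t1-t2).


r = 4.9140 / 6.5090 = 0.7550
theta = 25° - 214° = -189° = 171° (mod 360)

0.7550 cis(171°)


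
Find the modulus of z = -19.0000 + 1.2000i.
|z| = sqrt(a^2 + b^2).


|z| = sqrt((-19)^2 + 1.2^2) = sqrt(361 + 1.44) = sqrt(362.44) = 19.0379

|z| = 19.0379


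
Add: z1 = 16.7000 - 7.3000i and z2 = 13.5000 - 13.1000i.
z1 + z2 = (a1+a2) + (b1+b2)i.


Real: 16.7 + 13.5 = 30.2
Imag: -7.3 - 13.1 = -20.4

30.2000 - 20.4000i


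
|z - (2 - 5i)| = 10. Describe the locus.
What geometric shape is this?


|z - z0| = r is a circle with center z0 and radius r.
Center = (2, -5), radius = 10

Circle with center (2, -5) and radius 10


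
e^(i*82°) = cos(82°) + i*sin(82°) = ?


cos(82°) = 0.1392
sin(82°) = 0.9903

e^(i*82°) = 0.1392 + 0.9903i


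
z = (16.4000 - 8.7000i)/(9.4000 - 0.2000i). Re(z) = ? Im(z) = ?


Multiply by conjugate: (16.4000 - 8.7000i)(9.4000 + 0.2000i) / (9.4^2 + (-0.2)^2)
Numerator real = 16.4*9.4 - (8.7)*(-0.2) = 155.9
Numerator imag = -8.7*9.4 - 16.4*(-0.2) = -78.5
Denominator = 88.4
Re(z) = 155.9/88.4 = 1.7636
Im(z) = -78.5/88.4 = -0.8880

Re(z) = 1.7636, Im(z) = -0.8880


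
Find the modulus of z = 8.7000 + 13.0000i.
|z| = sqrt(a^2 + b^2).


|z| = sqrt(8.7^2 + 13^2) = sqrt(75.69 + 169) = sqrt(244.69) = 15.6426

|z| = 15.6426


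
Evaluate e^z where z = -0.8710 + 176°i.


e^-0.8710 = 0.4185
cos(176°) = -0.9976
sin(176°) = 0.0698
Real = 0.4185*(-0.9976) = -0.4175
Imag = 0.4185*0.0698 = 0.0292

-0.4175 + 0.0292i


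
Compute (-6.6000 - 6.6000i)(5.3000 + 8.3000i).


Real = -6.6*5.3 - (-6.6)*8.3 = -34.98 - (-54.78) = 19.8
Imag = -6.6*8.3 + 5.3*(-6.6) = -54.78 - (34.98) = -89.76

19.8000 - 89.7600i


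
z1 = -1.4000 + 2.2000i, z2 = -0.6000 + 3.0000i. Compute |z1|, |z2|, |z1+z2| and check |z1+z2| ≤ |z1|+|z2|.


|z1| = sqrt((-1.4)^2 + 2.2^2) = sqrt(6.8) = 2.6077
|z2| = sqrt((-0.6)^2 + 3^2) = sqrt(9.36) = 3.0594
z1+z2 = -2.0000 + 5.2000i
|z1+z2| = sqrt(31.04) = 5.5714
|z1|+|z2| = 2.6077 + 3.0594 = 5.6671

|z1+z2| = 5.5714 ≤ |z1|+|z2| = 5.6671 (verified)


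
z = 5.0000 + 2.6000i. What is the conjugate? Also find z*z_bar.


z_bar = 5.0000 - 2.6000i
z*z_bar = 5^2 + 2.6^2 = 25 + 6.76 = 31.76

z_bar = 5.0000 - 2.6000i, z*z_bar = 31.76


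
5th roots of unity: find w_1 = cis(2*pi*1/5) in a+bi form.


Angle = 360*1/5 = 72°
a = cos(72°) = 0.3090
b = sin(72°) = 0.9511

0.3090 + 0.9511i


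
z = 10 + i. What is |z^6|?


|z| = sqrt(100+1) = sqrt(101) = 10.0499
|z^6| = |z|^6 = (sqrt(101))^6 = 101^3 = 1030301

|z^6| = 1030301


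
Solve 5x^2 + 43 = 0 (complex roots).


disc = 0^2 - 4*5*43 = 0 - 860 = -860
sqrt(|disc|) = sqrt(860) = 29.3258
Real part = 0/(2*5) = 0
Imag part = 29.3258/(2*5) = 2.9326

0 ± 2.9326i


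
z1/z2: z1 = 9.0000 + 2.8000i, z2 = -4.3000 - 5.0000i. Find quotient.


Conjugate of z2 = -4.3000 + 5.0000i
Numerator: (9.0000 + 2.8000i)(-4.3000 + 5.0000i) = -52.7000 + 32.9600i
Denominator: (-4.3)^2 + (-5)^2 = 43.49
Result = (-52.7000 + 32.9600i)/43.49

-1.2118 + 0.7579i


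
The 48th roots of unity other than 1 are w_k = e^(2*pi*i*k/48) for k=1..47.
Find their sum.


With w = e^(2*pi*i/48), all 48 of the 48th roots of unity w^0 = 1, w, ..., w^(47) sum to 0: 1 + w + ... + w^(47) = (1 - w^48)/(1 - w) = 0 since w^48 = 1, w ≠ 1.
Removing the root 1: w + w^2 + ... + w^(47) = 0 - 1 = -1

Sum = -1


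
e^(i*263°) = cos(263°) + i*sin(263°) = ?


cos(263°) = -0.1219
sin(263°) = -0.9925

e^(i*263°) = -0.1219 - 0.9925i


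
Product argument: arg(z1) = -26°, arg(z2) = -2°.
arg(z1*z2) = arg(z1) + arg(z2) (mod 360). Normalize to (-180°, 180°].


arg(z1*z2) = -26° - 2° = -28°
Normalized to (-180°, 180°]: -28°

-28°


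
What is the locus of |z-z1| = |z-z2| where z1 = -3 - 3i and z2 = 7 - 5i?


Equal distances means the locus is the perpendicular bisector of z1 and z2.
Midpoint = ((-3+7)/2, (-3+(-5))/2) = (2.0000, -4.0000)

Perpendicular bisector through (2.0000, -4.0000)


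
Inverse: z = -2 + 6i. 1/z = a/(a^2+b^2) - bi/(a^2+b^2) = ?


|z|^2 = 4+36 = 40
1/z = (-2 - 6i)/40

1/z = -0.0500 - 0.1500i


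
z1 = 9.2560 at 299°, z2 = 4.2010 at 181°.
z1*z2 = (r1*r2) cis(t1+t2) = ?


r = 9.2560 * 4.2010 = 38.8845
theta = 299° + 181° = 480° = 120° (mod 360)

38.8845 cis(120°)


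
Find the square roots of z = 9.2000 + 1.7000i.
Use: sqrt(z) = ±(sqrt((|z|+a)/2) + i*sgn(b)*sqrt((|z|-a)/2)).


|z| = sqrt(84.64+2.89) = 9.3557
sqrt((|z|+a)/2) = sqrt((9.3557+9.2)/2) = sqrt(9.2779) = 3.0460
sqrt((|z|-a)/2) = sqrt((9.3557-9.2)/2) = sqrt(0.0779) = 0.2791

±(3.0460 + 0.2791i) i.e. 3.0460 + 0.2791i and -3.0460 - 0.2791i


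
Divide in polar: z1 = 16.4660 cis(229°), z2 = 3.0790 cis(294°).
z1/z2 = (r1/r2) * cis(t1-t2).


r = 16.4660 / 3.0790 = 5.3478
theta = 229° - 294° = -65° = 295° (mod 360)

5.3478 cis(295°)


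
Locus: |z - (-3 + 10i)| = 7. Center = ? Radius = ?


|z - z0| = r is a circle with center z0 and radius r.
Center = (-3, 10), radius = 7

Circle with center (-3, 10) and radius 7


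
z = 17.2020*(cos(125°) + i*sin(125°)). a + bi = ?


a = 17.2020*cos(125°) = 17.2020*(-0.57358) = -9.8667
b = 17.2020*sin(125°) = 17.2020*0.819152 = 14.0911

-9.8667 + 14.0911i


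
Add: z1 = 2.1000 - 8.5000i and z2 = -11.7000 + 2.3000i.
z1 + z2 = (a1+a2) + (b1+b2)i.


Real: 2.1 - 11.7 = -9.6
Imag: -8.5 + 2.3 = -6.2

-9.6000 - 6.2000i


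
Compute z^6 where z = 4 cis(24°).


r^6 = 4^6 = 4096
n*theta = 6*24° = 144° = 144° (mod 360)
a = 4096*cos(144°) = -3313.7336
b = 4096*sin(144°) = 2407.5684

4096 cis(144°) = -3313.7336 + 2407.5684i


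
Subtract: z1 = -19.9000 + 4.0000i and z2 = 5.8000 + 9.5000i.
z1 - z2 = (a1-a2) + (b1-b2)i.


Real: -19.9 - 5.8 = -25.7
Imag: 4 - 9.5 = -5.5

-25.7000 - 5.5000i


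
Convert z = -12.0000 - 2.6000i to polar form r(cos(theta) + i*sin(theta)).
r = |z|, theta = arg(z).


r = sqrt(144+6.76) = sqrt(150.76) = 12.2784
theta = atan2(-2.6, -12) = -167.7749 degrees

r = 12.2784, theta = -167.7749 degrees


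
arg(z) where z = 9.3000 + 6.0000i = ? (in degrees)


Re = 9.3, Im = 6
arg = atan2(6, 9.3) = 32.8285 degrees

arg(z) = 32.8285 degrees


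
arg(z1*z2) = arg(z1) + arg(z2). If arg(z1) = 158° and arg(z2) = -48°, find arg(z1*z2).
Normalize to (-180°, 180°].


arg(z1*z2) = 158° - 48° = 110°
Normalized to (-180°, 180°]: 110°

110°


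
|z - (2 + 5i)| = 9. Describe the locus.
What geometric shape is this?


|z - z0| = r is a circle with center z0 and radius r.
Center = (2, 5), radius = 9

Circle with center (2, 5) and radius 9


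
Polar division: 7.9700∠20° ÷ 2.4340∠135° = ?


r = 7.9700 / 2.4340 = 3.2744
theta = 20° - 135° = -115° = 245° (mod 360)

3.2744 cis(245°)


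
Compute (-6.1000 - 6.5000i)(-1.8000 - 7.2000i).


Real = -6.1*(-1.8) - (-6.5)*(-7.2) = 10.98 - 46.8 = -35.82
Imag = -6.1*(-7.2) - (1.8)*(-6.5) = 43.92 + 11.7 = 55.62

-35.8200 + 55.6200i


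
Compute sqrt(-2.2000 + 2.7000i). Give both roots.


|z| = sqrt(4.84+7.29) = 3.4828
sqrt((|z|+a)/2) = sqrt((3.4828+(-2.2))/2) = sqrt(0.6414) = 0.8009
sqrt((|z|-a)/2) = sqrt((3.4828-(-2.2))/2) = sqrt(2.8414) = 1.6856

±(0.8009 + 1.6856i) i.e. 0.8009 + 1.6856i and -0.8009 - 1.6856i


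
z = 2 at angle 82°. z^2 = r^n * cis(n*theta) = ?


r^2 = 2^2 = 4
n*theta = 2*82° = 164° = 164° (mod 360)
a = 4*cos(164°) = -3.8450
b = 4*sin(164°) = 1.1025

4 cis(164°) = -3.8450 + 1.1025i


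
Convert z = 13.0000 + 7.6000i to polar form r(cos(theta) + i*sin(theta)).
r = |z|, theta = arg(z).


r = sqrt(169+57.76) = sqrt(226.76) = 15.0586
theta = atan2(7.6, 13) = 30.3112 degrees

r = 15.0586, theta = 30.3112 degrees


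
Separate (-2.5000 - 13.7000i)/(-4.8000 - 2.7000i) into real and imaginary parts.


Multiply by conjugate: (-2.5000 - 13.7000i)(-4.8000 + 2.7000i) / ((-4.8)^2 + (-2.7)^2)
Numerator real = -2.5*(-4.8) - (13.7)*(-2.7) = 48.99
Numerator imag = -13.7*(-4.8) - (-2.5)*(-2.7) = 59.01
Denominator = 30.33
Re(z) = 48.99/30.33 = 1.6152
Im(z) = 59.01/30.33 = 1.9456

Re(z) = 1.6152, Im(z) = 1.9456


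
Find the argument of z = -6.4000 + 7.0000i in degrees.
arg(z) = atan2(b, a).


Re = -6.4, Im = 7
arg = atan2(7, -6.4) = 132.4362 degrees

arg(z) = 132.4362 degrees


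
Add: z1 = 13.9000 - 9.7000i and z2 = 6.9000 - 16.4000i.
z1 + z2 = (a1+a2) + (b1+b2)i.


Real: 13.9 + 6.9 = 20.8
Imag: -9.7 - 16.4 = -26.1

20.8000 - 26.1000i


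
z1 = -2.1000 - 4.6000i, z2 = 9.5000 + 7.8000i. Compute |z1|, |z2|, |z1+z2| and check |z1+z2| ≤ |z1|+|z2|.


|z1| = sqrt((-2.1)^2 + (-4.6)^2) = sqrt(25.57) = 5.0567
|z2| = sqrt(9.5^2 + 7.8^2) = sqrt(151.09) = 12.2919
z1+z2 = 7.4000 + 3.2000i
|z1+z2| = sqrt(65) = 8.0623
|z1|+|z2| = 5.0567 + 12.2919 = 17.3486

|z1+z2| = 8.0623 ≤ |z1|+|z2| = 17.3486 (verified)


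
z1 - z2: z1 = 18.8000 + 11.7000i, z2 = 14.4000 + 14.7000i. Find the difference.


Real: 18.8 - 14.4 = 4.4
Imag: 11.7 - 14.7 = -3

4.4000 - 3.0000i


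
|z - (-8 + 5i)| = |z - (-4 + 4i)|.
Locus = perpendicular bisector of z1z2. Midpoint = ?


Equal distances means the locus is the perpendicular bisector of z1 and z2.
Midpoint = ((-8+(-4))/2, (5+4)/2) = (-6.0000, 4.5000)

Perpendicular bisector through (-6.0000, 4.5000)


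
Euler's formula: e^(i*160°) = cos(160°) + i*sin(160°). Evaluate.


cos(160°) = -0.9397
sin(160°) = 0.3420

e^(i*160°) = -0.9397 + 0.3420i


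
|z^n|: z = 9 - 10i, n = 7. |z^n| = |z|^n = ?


|z| = sqrt(81+100) = sqrt(181) = 13.4536
|z^7| = |z|^7 = (sqrt(181))^7 = 181^3 * sqrt(181) = 5929741*sqrt(181)

|z^7| = 5929741*sqrt(181) ≈ 79776506.1105


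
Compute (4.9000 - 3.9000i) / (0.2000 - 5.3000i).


Conjugate of z2 = 0.2000 + 5.3000i
Numerator: (4.9000 - 3.9000i)(0.2000 + 5.3000i) = 21.6500 + 25.1900i
Denominator: 0.2^2 + (-5.3)^2 = 28.13
Result = (21.6500 + 25.1900i)/28.13

0.7696 + 0.8955i


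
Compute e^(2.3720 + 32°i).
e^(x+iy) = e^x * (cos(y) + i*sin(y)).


e^2.3720 = 10.7188
cos(32°) = 0.84805
sin(32°) = 0.52992
Real = 10.7188*0.84805 = 9.0901
Imag = 10.7188*0.52992 = 5.6801

9.0901 + 5.6801i


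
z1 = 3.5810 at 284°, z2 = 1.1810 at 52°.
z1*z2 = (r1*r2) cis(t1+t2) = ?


r = 3.5810 * 1.1810 = 4.2292
theta = 284° + 52° = 336° = 336° (mod 360)

4.2292 cis(336°)
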